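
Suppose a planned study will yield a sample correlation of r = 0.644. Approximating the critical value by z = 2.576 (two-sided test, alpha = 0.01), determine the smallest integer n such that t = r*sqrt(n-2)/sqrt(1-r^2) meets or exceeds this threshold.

12

Need r·√(n−2)/√(1−r²) ≥ 2.576
√(n−2) ≥ 2.576·√(1−0.414736) / 0.644 = 2.576·0.765025 / 0.644 = 3.0601
n−2 ≥ 9.3642  ⇒  n ≥ 11.3642
Smallest integer n = 12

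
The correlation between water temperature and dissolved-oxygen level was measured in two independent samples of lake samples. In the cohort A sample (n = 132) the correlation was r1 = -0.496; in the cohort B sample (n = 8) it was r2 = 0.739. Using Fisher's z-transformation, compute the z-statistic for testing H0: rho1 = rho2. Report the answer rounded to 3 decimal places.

-3.274

Fisher z-transforms: z1 = atanh(-0.496) = -0.543987, z2 = atanh(0.739) = 0.948273; difference d = -1.492260
Var(d) = 1/129 + 1/5 = 0.0077519 + 0.2000000 = 0.2077519
z = d/√Var(d) = -1.492260 / √0.2077519 = -1.492260 / 0.455798 = -3.274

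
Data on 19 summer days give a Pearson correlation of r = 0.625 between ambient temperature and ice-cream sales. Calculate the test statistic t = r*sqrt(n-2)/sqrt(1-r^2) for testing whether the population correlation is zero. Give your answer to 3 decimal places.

t = r·√(n−2) / √(1−r²) with r = 0.625, n = 19
  = 0.625·√17 / √(1 − 0.390625)
  = 0.625·4.123106 / 0.780625
  = 2.576941 / 0.780625 = 3.301

3.301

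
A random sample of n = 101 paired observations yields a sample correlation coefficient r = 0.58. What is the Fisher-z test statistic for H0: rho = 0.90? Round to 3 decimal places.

z_r = atanh(0.58) = 0.662463,  z_0 = atanh(0.90) = 1.472219
SE = 1/√(n−3) = 1/√98 = 0.101015
z = (z_r − z_0)/SE = (0.662463 − 1.472219) / 0.101015 = -0.809756 / 0.101015 = -8.016

-8.016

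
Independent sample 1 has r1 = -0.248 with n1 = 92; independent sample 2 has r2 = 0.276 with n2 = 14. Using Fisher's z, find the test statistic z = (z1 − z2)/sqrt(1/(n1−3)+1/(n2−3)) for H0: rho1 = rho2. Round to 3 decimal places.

-1.679

z1 = atanh(-0.248) = -0.253281,  z2 = atanh(0.276) = 0.283347
SE = √(1/(n1−3) + 1/(n2−3)) = √(1/89 + 1/11) = √(0.0112360 + 0.0909091) = √0.1021451 = 0.319601
z = (z1 − z2)/SE = (-0.253281 − 0.283347) / 0.319601 = -0.536628 / 0.319601 = -1.679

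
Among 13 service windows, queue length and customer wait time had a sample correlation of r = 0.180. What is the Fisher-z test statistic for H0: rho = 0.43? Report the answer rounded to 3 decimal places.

z_r = atanh(0.180) = 0.181983,  z_0 = atanh(0.43) = 0.459897
SE = 1/√(n−3) = 1/√10 = 0.316228
z = (z_r − z_0)/SE = (0.181983 − 0.459897) / 0.316228 = -0.277914 / 0.316228 = -0.879

-0.879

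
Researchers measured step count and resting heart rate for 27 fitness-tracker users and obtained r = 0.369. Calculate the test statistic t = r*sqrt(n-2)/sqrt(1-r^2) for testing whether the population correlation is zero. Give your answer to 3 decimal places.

1.985

t = r·√(n−2) / √(1−r²) with r = 0.369, n = 27
  = 0.369·√25 / √(1 − 0.136161)
  = 0.369·5.000000 / 0.929429
  = 1.845000 / 0.929429 = 1.985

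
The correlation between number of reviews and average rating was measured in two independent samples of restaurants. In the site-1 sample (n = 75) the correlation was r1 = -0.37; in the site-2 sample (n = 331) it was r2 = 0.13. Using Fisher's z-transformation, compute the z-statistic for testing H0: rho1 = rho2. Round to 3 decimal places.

-3.989

Fisher z-transforms: z1 = atanh(-0.37) = -0.388423, z2 = atanh(0.13) = 0.130740; difference d = -0.519163
Var(d) = 1/72 + 1/328 = 0.0138889 + 0.0030488 = 0.0169377
z = d/√Var(d) = -0.519163 / √0.0169377 = -0.519163 / 0.130145 = -3.989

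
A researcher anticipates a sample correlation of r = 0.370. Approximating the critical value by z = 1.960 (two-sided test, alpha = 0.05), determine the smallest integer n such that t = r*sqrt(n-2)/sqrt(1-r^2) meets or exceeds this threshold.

r√(n−2)/√(1−r²) ≥ 1.960  ⇔  n−2 ≥ (1.960)²·(1−r²)/r²
(1−r²)/r² = (1−0.136900)/0.136900 = 6.3046
n ≥ 2 + 3.8416·6.3046 = 2 + 24.2198 = 26.2198
⌈26.2198⌉ = 27

27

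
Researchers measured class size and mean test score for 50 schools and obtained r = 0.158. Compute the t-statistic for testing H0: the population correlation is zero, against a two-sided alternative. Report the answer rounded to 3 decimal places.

1.109

t = r·√(n−2) / √(1−r²) with r = 0.158, n = 50
  = 0.158·√48 / √(1 − 0.024964)
  = 0.158·6.928203 / 0.987439
  = 1.094656 / 0.987439 = 1.109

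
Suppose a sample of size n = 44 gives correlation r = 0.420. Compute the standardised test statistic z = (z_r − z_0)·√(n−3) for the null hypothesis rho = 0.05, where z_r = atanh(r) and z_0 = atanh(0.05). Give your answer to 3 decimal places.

z_r = atanh(0.420) = 0.447692,  z_0 = atanh(0.05) = 0.050042
SE = 1/√(n−3) = 1/√41 = 0.156174
z = (z_r − z_0)/SE = (0.447692 − 0.050042) / 0.156174 = 0.397650 / 0.156174 = 2.546

2.546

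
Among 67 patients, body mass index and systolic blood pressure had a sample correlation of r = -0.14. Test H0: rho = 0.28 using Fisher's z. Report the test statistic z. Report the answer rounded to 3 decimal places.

Fisher z: atanh(-0.14) = -0.140926, atanh(0.28) = 0.287682
z = (z_r − z_0)·√(n−3) = (-0.140926 − 0.287682)·√64 = -0.428608 · 8.000000 = -3.429

-3.429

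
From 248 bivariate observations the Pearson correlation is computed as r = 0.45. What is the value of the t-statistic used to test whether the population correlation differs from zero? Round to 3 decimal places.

1 − r² = 1 − 0.2025 = 0.7975;  √(1−r²) = 0.893029
√(n−2) = √246 = 15.684387
t = r·√(n−2)/√(1−r²) = 0.45 · 15.684387 / 0.893029 = 7.903

7.903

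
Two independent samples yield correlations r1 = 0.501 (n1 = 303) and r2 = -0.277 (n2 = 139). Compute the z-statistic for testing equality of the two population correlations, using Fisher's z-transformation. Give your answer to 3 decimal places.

8.078

Fisher z-transforms: z1 = atanh(0.501) = 0.550640, z2 = atanh(-0.277) = -0.284430; difference d = 0.835070
Var(d) = 1/300 + 1/136 = 0.0033333 + 0.0073529 = 0.0106862
z = d/√Var(d) = 0.835070 / √0.0106862 = 0.835070 / 0.103374 = 8.078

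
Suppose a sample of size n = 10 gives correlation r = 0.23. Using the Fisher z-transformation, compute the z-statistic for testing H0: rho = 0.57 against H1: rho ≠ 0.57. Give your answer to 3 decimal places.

z_r = atanh(0.23) = 0.234189,  z_0 = atanh(0.57) = 0.647523
SE = 1/√(n−3) = 1/√7 = 0.377964
z = (z_r − z_0)/SE = (0.234189 − 0.647523) / 0.377964 = -0.413334 / 0.377964 = -1.094

-1.094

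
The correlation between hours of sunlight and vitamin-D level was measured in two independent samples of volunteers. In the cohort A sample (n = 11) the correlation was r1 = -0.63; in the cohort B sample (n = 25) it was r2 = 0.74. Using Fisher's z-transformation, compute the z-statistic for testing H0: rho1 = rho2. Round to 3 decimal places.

-4.098

Fisher z-transforms: z1 = atanh(-0.63) = -0.741416, z2 = atanh(0.74) = 0.950479; difference d = -1.691895
Var(d) = 1/8 + 1/22 = 0.1250000 + 0.0454545 = 0.1704545
z = d/√Var(d) = -1.691895 / √0.1704545 = -1.691895 / 0.412861 = -4.098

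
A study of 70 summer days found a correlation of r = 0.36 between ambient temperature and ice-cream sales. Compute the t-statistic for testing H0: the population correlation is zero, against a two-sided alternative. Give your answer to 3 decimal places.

t = r·√(n−2) / √(1−r²) with r = 0.36, n = 70
  = 0.36·√68 / √(1 − 0.1296)
  = 0.36·8.246211 / 0.932952
  = 2.968636 / 0.932952 = 3.182

3.182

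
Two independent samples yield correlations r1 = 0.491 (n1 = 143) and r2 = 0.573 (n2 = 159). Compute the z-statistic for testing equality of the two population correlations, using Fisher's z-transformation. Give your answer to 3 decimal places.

-0.984

Fisher z-transforms: z1 = atanh(0.491) = 0.537377, z2 = atanh(0.573) = 0.651978; difference d = -0.114601
Var(d) = 1/140 + 1/156 = 0.0071429 + 0.0064103 = 0.0135532
z = d/√Var(d) = -0.114601 / √0.0135532 = -0.114601 / 0.116418 = -0.984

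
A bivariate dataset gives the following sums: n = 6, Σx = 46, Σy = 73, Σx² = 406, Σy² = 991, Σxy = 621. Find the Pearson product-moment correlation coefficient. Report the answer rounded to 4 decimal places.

Numerator: nΣxy − (Σx)(Σy) = 6·621 − (46)(73) = 368
Denominator: √[(nΣx²−(Σx)²)(nΣy²−(Σy)²)]
  nΣx²−(Σx)² = 6·406 − 2116 = 320;  nΣy²−(Σy)² = 6·991 − 5329 = 617
  √(320·617) = √197440 = 444.3422
r = 368 / 444.3422 = 0.8282

0.8282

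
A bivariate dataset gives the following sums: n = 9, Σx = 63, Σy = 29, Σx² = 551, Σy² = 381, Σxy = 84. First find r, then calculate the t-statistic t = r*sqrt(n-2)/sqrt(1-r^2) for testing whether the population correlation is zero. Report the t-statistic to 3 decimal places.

S_xy = nΣxy − ΣxΣy = 9·84 − 63·29 = 756 − 1827 = -1071
S_xx = nΣx² − (Σx)² = 9·551 − 63² = 4959 − 3969 = 990
S_yy = nΣy² − (Σy)² = 9·381 − 29² = 3429 − 841 = 2588
r = S_xy / √(S_xx·S_yy) = -1071 / √(990·2588) = -1071 / √2562120 = -1071 / 1600.6624 = -0.6691
t = r·√(n−2)/√(1−r²) = -0.6691·√7 / √(1−0.447695) = -1.770272 / 0.743172 = -2.382

-2.382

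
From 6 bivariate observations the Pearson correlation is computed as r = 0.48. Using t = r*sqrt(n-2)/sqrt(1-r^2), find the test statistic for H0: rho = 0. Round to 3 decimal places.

1.094

t = r·√(n−2) / √(1−r²) with r = 0.48, n = 6
  = 0.48·√4 / √(1 − 0.2304)
  = 0.48·2.000000 / 0.877268
  = 0.960000 / 0.877268 = 1.094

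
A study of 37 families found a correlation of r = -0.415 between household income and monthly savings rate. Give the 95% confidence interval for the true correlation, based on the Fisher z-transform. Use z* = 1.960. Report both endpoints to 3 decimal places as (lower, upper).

(-0.651, -0.105)

Fisher z: z_r = atanh(r) = ½·ln((1+(-0.415))/(1−(-0.415))) = -0.441636
SE(z) = 1/√(n−3) = 1/√34 = 0.171499
95% ⇒ z* = 1.960; margin = 1.960·0.171499 = 0.336138
CI on z-scale: (-0.777774, -0.105498)
Back-transform: tanh(-0.777774) = -0.651427, tanh(-0.105498) = -0.105108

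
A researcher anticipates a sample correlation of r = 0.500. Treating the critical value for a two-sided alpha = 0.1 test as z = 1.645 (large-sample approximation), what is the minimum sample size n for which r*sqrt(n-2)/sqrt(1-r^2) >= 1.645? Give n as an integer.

Need r·√(n−2)/√(1−r²) ≥ 1.645
√(n−2) ≥ 1.645·√(1−0.250000) / 0.500 = 1.645·0.866025 / 0.500 = 2.8492
n−2 ≥ 8.1179  ⇒  n ≥ 10.1179
Smallest integer n = 11

11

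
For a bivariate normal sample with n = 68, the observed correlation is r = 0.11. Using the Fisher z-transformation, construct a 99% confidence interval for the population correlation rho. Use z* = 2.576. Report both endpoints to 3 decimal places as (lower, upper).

(-0.206, 0.405)

z_r = atanh(0.11) = 0.110447;  SE = 1/√(n−3) = 1/√65 = 0.124035
z-limits: 0.110447 ± 2.576·0.124035 = 0.110447 ± 0.319514 = [-0.209067, 0.429961]
ρ-limits: (tanh -0.209067, tanh 0.429961) = (-0.206, 0.405)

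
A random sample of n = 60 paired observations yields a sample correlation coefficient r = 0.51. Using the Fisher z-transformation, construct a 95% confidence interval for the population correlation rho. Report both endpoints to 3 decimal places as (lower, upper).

Fisher z: z_r = atanh(r) = ½·ln((1+0.51)/(1−0.51)) = 0.562730
SE(z) = 1/√(n−3) = 1/√57 = 0.132453
95% ⇒ z* = 1.960; margin = 1.960·0.132453 = 0.259608
CI on z-scale: (0.303122, 0.822338)
Back-transform: tanh(0.303122) = 0.294167, tanh(0.822338) = 0.676340

(0.294, 0.676)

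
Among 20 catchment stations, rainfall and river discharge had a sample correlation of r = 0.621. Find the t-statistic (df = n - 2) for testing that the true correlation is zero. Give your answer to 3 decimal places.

3.361

t = r·√(n−2) / √(1−r²) with r = 0.621, n = 20
  = 0.621·√18 / √(1 − 0.385641)
  = 0.621·4.242641 / 0.783811
  = 2.634680 / 0.783811 = 3.361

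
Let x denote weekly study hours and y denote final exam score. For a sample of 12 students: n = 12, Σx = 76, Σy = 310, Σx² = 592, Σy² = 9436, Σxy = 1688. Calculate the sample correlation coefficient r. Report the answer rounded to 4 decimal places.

-0.6927

Numerator: nΣxy − (Σx)(Σy) = 12·1688 − (76)(310) = -3304
Denominator: √[(nΣx²−(Σx)²)(nΣy²−(Σy)²)]
  nΣx²−(Σx)² = 12·592 − 5776 = 1328;  nΣy²−(Σy)² = 12·9436 − 96100 = 17132
  √(1328·17132) = √22751296 = 4769.8319
r = -3304 / 4769.8319 = -0.6927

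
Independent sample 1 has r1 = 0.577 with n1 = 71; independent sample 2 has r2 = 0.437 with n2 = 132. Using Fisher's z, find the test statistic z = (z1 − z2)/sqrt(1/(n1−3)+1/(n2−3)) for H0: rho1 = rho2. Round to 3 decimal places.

Fisher z-transforms: z1 = atanh(0.577) = 0.657954, z2 = atanh(0.437) = 0.468517; difference d = 0.189437
Var(d) = 1/68 + 1/129 = 0.0147059 + 0.0077519 = 0.0224578
z = d/√Var(d) = 0.189437 / √0.0224578 = 0.189437 / 0.149859 = 1.264

1.264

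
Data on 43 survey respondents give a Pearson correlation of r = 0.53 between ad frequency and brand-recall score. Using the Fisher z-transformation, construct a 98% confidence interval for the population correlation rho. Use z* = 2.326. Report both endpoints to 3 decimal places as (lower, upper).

(0.219, 0.743)

z_r = atanh(0.53) = 0.590145;  SE = 1/√(n−3) = 1/√40 = 0.158114
z-limits: 0.590145 ± 2.326·0.158114 = 0.590145 ± 0.367773 = [0.222372, 0.957918]
ρ-limits: (tanh 0.222372, tanh 0.957918) = (0.219, 0.743)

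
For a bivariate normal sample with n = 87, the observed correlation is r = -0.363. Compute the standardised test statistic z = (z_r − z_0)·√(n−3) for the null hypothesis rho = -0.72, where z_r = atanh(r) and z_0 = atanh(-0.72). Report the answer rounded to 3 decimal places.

z_r = atanh(-0.363) = -0.380337,  z_0 = atanh(-0.72) = -0.907645
SE = 1/√(n−3) = 1/√84 = 0.109109
z = (z_r − z_0)/SE = (-0.380337 − (-0.907645)) / 0.109109 = 0.527308 / 0.109109 = 4.833

4.833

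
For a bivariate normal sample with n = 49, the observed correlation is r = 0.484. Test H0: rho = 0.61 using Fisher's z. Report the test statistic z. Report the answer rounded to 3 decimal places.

-1.226

z_r = atanh(0.484) = 0.528195,  z_0 = atanh(0.61) = 0.708921
SE = 1/√(n−3) = 1/√46 = 0.147442
z = (z_r − z_0)/SE = (0.528195 − 0.708921) / 0.147442 = -0.180726 / 0.147442 = -1.226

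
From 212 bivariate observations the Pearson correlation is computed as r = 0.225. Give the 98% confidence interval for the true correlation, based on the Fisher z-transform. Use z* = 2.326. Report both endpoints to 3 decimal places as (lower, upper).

(0.068, 0.371)

z_r = atanh(0.225) = 0.228917;  SE = 1/√(n−3) = 1/√209 = 0.069171
z-limits: 0.228917 ± 2.326·0.069171 = 0.228917 ± 0.160892 = [0.068025, 0.389809]
ρ-limits: (tanh 0.068025, tanh 0.389809) = (0.068, 0.371)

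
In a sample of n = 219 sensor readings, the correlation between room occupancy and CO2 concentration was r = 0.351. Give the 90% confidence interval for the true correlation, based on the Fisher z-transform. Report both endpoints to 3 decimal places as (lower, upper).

Fisher z: z_r = atanh(r) = ½·ln((1+0.351)/(1−0.351)) = 0.366584
SE(z) = 1/√(n−3) = 1/√216 = 0.068041
90% ⇒ z* = 1.645; margin = 1.645·0.068041 = 0.111927
CI on z-scale: (0.254657, 0.478511)
Back-transform: tanh(0.254657) = 0.249291, tanh(0.478511) = 0.445050

(0.249, 0.445)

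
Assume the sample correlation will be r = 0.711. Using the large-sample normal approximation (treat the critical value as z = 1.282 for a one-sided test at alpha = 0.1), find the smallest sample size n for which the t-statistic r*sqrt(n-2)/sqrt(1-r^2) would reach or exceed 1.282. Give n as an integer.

4

r√(n−2)/√(1−r²) ≥ 1.282  ⇔  n−2 ≥ (1.282)²·(1−r²)/r²
(1−r²)/r² = (1−0.505521)/0.505521 = 0.9782
n ≥ 2 + 1.643524·0.9782 = 2 + 1.6077 = 3.6077
⌈3.6077⌉ = 4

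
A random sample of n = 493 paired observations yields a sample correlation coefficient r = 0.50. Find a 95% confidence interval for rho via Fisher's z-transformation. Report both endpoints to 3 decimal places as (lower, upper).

(0.431, 0.563)

Fisher z: z_r = atanh(r) = ½·ln((1+0.50)/(1−0.50)) = 0.549306
SE(z) = 1/√(n−3) = 1/√490 = 0.045175
95% ⇒ z* = 1.960; margin = 1.960·0.045175 = 0.088543
CI on z-scale: (0.460763, 0.637849)
Back-transform: tanh(0.460763) = 0.430706, tanh(0.637849) = 0.563433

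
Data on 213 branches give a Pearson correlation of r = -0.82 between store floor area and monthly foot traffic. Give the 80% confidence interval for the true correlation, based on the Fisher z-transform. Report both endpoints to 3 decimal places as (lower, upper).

z_r = atanh(-0.82) = -1.156817;  SE = 1/√(n−3) = 1/√210 = 0.069007
z-limits: -1.156817 ± 1.282·0.069007 = -1.156817 ± 0.088467 = [-1.245284, -1.068350]
ρ-limits: (tanh -1.245284, tanh -1.068350) = (-0.847, -0.789)

(-0.847, -0.789)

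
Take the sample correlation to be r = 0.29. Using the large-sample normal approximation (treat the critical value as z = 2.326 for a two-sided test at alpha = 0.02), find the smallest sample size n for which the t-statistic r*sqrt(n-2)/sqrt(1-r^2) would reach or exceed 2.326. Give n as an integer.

61

r√(n−2)/√(1−r²) ≥ 2.326  ⇔  n−2 ≥ (2.326)²·(1−r²)/r²
(1−r²)/r² = (1−0.0841)/0.0841 = 10.8906
n ≥ 2 + 5.410276·10.8906 = 2 + 58.9212 = 60.9212
⌈60.9212⌉ = 61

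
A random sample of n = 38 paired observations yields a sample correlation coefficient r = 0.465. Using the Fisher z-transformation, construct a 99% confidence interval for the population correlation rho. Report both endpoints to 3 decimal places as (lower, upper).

(0.068, 0.735)

Fisher z: z_r = atanh(r) = ½·ln((1+0.465)/(1−0.465)) = 0.503672
SE(z) = 1/√(n−3) = 1/√35 = 0.169031
99% ⇒ z* = 2.576; margin = 2.576·0.169031 = 0.435424
CI on z-scale: (0.068248, 0.939096)
Back-transform: tanh(0.068248) = 0.068142, tanh(0.939096) = 0.734807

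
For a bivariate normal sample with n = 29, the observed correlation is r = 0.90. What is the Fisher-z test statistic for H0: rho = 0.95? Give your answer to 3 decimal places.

-1.833

z_r = atanh(0.90) = 1.472219,  z_0 = atanh(0.95) = 1.831781
SE = 1/√(n−3) = 1/√26 = 0.196116
z = (z_r − z_0)/SE = (1.472219 − 1.831781) / 0.196116 = -0.359562 / 0.196116 = -1.833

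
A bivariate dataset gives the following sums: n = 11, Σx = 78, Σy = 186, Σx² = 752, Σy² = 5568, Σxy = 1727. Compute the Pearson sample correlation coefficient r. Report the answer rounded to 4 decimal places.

Numerator: nΣxy − (Σx)(Σy) = 11·1727 − (78)(186) = 4489
Denominator: √[(nΣx²−(Σx)²)(nΣy²−(Σy)²)]
  nΣx²−(Σx)² = 11·752 − 6084 = 2188;  nΣy²−(Σy)² = 11·5568 − 34596 = 26652
  √(2188·26652) = √58314576 = 7636.3981
r = 4489 / 7636.3981 = 0.5878

0.5878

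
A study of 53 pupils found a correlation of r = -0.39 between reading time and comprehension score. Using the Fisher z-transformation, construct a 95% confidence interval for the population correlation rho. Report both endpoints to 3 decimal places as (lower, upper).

Fisher z: z_r = atanh(r) = ½·ln((1+(-0.39))/(1−(-0.39))) = -0.411800
SE(z) = 1/√(n−3) = 1/√50 = 0.141421
95% ⇒ z* = 1.960; margin = 1.960·0.141421 = 0.277185
CI on z-scale: (-0.688985, -0.134615)
Back-transform: tanh(-0.688985) = -0.597330, tanh(-0.134615) = -0.133808

(-0.597, -0.134)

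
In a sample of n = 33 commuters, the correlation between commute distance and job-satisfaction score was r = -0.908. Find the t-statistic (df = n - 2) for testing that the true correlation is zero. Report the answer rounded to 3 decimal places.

1 − r² = 1 − 0.824464 = 0.175536;  √(1−r²) = 0.418970
√(n−2) = √31 = 5.567764
t = r·√(n−2)/√(1−r²) = -0.908 · 5.567764 / 0.418970 = -12.067

-12.067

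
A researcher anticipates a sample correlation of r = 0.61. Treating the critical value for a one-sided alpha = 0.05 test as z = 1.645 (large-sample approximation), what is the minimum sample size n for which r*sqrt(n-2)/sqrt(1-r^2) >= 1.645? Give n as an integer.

Need r·√(n−2)/√(1−r²) ≥ 1.645
√(n−2) ≥ 1.645·√(1−0.3721) / 0.61 = 1.645·0.792401 / 0.61 = 2.1369
n−2 ≥ 4.5663  ⇒  n ≥ 6.5663
Smallest integer n = 7

7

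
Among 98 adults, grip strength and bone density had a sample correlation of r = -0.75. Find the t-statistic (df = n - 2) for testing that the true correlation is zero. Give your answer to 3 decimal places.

1 − r² = 1 − 0.5625 = 0.4375;  √(1−r²) = 0.661438
√(n−2) = √96 = 9.797959
t = r·√(n−2)/√(1−r²) = -0.75 · 9.797959 / 0.661438 = -11.110

-11.110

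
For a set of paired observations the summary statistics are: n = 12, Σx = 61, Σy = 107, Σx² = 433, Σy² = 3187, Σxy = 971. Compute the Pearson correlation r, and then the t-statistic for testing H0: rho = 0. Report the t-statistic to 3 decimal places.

4.451

Numerator: nΣxy − (Σx)(Σy) = 12·971 − (61)(107) = 5125
Denominator: √[(nΣx²−(Σx)²)(nΣy²−(Σy)²)]
  nΣx²−(Σx)² = 12·433 − 3721 = 1475;  nΣy²−(Σy)² = 12·3187 − 11449 = 26795
  √(1475·26795) = √39522625 = 6286.7022
r = 5125 / 6286.7022 = 0.8152
t = r·√(n−2)/√(1−r²) = 0.8152·√10 / √(1−0.664551) = 2.577889 / 0.579180 = 4.451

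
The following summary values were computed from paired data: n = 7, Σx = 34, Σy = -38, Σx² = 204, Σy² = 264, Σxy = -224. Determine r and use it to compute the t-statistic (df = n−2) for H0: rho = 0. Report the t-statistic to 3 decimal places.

-3.361

Numerator: nΣxy − (Σx)(Σy) = 7·(-224) − (34)(-38) = -276
Denominator: √[(nΣx²−(Σx)²)(nΣy²−(Σy)²)]
  nΣx²−(Σx)² = 7·204 − 1156 = 272;  nΣy²−(Σy)² = 7·264 − 1444 = 404
  √(272·404) = √109888 = 331.4936
r = -276 / 331.4936 = -0.8326
t = r·√(n−2)/√(1−r²) = -0.8326·√5 / √(1−0.693223) = -1.861750 / 0.553875 = -3.361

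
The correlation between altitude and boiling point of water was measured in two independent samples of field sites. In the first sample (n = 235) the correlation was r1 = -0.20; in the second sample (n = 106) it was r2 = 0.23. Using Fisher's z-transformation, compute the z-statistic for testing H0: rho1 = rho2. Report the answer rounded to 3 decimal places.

-3.690

Fisher z-transforms: z1 = atanh(-0.20) = -0.202733, z2 = atanh(0.23) = 0.234189; difference d = -0.436922
Var(d) = 1/232 + 1/103 = 0.0043103 + 0.0097087 = 0.0140190
z = d/√Var(d) = -0.436922 / √0.0140190 = -0.436922 / 0.118402 = -3.690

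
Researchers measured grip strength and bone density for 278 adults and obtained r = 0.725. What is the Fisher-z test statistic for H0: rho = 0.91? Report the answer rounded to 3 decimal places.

Fisher z: atanh(0.725) = 0.918106, atanh(0.91) = 1.527524
z = (z_r − z_0)·√(n−3) = (0.918106 − 1.527524)·√275 = -0.609418 · 16.583124 = -10.106

-10.106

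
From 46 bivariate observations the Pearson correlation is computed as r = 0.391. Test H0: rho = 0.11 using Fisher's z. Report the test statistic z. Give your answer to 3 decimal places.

1.984

Fisher z: atanh(0.391) = 0.412980, atanh(0.11) = 0.110447
z = (z_r − z_0)·√(n−3) = (0.412980 − 0.110447)·√43 = 0.302533 · 6.557439 = 1.984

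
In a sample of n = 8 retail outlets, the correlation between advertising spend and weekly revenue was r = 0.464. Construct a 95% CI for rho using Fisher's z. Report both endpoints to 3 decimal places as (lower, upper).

z_r = atanh(0.464) = 0.502397;  SE = 1/√(n−3) = 1/√5 = 0.447214
z-limits: 0.502397 ± 1.960·0.447214 = 0.502397 ± 0.876539 = [-0.374142, 1.378936]
ρ-limits: (tanh -0.374142, tanh 1.378936) = (-0.358, 0.881)

(-0.358, 0.881)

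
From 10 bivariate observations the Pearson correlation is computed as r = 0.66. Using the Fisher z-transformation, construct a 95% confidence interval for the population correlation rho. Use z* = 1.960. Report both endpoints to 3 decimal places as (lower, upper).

(0.052, 0.911)

Fisher z: z_r = atanh(r) = ½·ln((1+0.66)/(1−0.66)) = 0.792814
SE(z) = 1/√(n−3) = 1/√7 = 0.377964
95% ⇒ z* = 1.960; margin = 1.960·0.377964 = 0.740809
CI on z-scale: (0.052005, 1.533623)
Back-transform: tanh(0.052005) = 0.051958, tanh(1.533623) = 0.911043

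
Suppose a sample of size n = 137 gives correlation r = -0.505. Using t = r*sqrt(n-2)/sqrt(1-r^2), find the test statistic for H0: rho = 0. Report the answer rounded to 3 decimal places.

-6.798

t = r·√(n−2) / √(1−r²) with r = -0.505, n = 137
  = -0.505·√135 / √(1 − 0.255025)
  = -0.505·11.618950 / 0.863119
  = -5.867570 / 0.863119 = -6.798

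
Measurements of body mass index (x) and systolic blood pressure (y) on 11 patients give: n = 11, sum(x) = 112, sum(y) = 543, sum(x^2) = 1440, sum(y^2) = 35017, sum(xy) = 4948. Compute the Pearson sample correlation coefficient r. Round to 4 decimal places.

-0.3702

Numerator: nΣxy − (Σx)(Σy) = 11·4948 − (112)(543) = -6388
Denominator: √[(nΣx²−(Σx)²)(nΣy²−(Σy)²)]
  nΣx²−(Σx)² = 11·1440 − 12544 = 3296;  nΣy²−(Σy)² = 11·35017 − 294849 = 90338
  √(3296·90338) = √297754048 = 17255.5512
r = -6388 / 17255.5512 = -0.3702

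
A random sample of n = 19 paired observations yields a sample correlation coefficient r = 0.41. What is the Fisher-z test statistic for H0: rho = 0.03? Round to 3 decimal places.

1.622

z_r = atanh(0.41) = 0.435611,  z_0 = atanh(0.03) = 0.030009
SE = 1/√(n−3) = 1/√16 = 0.250000
z = (z_r − z_0)/SE = (0.435611 − 0.030009) / 0.250000 = 0.405602 / 0.250000 = 1.622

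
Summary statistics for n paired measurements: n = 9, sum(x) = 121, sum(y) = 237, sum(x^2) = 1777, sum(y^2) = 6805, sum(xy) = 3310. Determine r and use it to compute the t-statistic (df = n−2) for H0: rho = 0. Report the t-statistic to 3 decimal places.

1.242

Numerator: nΣxy − (Σx)(Σy) = 9·3310 − (121)(237) = 1113
Denominator: √[(nΣx²−(Σx)²)(nΣy²−(Σy)²)]
  nΣx²−(Σx)² = 9·1777 − 14641 = 1352;  nΣy²−(Σy)² = 9·6805 − 56169 = 5076
  √(1352·5076) = √6862752 = 2619.6855
r = 1113 / 2619.6855 = 0.4249
t = r·√(n−2)/√(1−r²) = 0.4249·√7 / √(1−0.180540) = 1.124180 / 0.905240 = 1.242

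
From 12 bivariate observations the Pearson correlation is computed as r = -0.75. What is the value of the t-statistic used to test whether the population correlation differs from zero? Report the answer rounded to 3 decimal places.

t = r·√(n−2) / √(1−r²) with r = -0.75, n = 12
  = -0.75·√10 / √(1 − 0.5625)
  = -0.75·3.162278 / 0.661438
  = -2.371708 / 0.661438 = -3.586

-3.586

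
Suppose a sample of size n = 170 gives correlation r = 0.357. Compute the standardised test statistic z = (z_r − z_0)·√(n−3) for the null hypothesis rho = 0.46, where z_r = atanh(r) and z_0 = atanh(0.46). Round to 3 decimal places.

Fisher z: atanh(0.357) = 0.373443, atanh(0.46) = 0.497311
z = (z_r − z_0)·√(n−3) = (0.373443 − 0.497311)·√167 = -0.123868 · 12.922848 = -1.601

-1.601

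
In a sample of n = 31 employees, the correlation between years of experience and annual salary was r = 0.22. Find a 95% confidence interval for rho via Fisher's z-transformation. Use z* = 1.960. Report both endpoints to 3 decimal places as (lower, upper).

Fisher z: z_r = atanh(r) = ½·ln((1+0.22)/(1−0.22)) = 0.223656
SE(z) = 1/√(n−3) = 1/√28 = 0.188982
95% ⇒ z* = 1.960; margin = 1.960·0.188982 = 0.370405
CI on z-scale: (-0.146749, 0.594061)
Back-transform: tanh(-0.146749) = -0.145705, tanh(0.594061) = 0.532810

(-0.146, 0.533)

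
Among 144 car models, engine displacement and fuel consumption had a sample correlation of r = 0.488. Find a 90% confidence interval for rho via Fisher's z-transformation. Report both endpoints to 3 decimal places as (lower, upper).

(0.376, 0.586)

Fisher z: z_r = atanh(r) = ½·ln((1+0.488)/(1−0.488)) = 0.533432
SE(z) = 1/√(n−3) = 1/√141 = 0.084215
90% ⇒ z* = 1.645; margin = 1.645·0.084215 = 0.138534
CI on z-scale: (0.394898, 0.671966)
Back-transform: tanh(0.394898) = 0.375575, tanh(0.671966) = 0.586272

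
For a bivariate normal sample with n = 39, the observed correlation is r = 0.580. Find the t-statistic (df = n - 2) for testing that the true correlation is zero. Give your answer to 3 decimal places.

t = r·√(n−2) / √(1−r²) with r = 0.580, n = 39
  = 0.580·√37 / √(1 − 0.336400)
  = 0.580·6.082763 / 0.814616
  = 3.528003 / 0.814616 = 4.331

4.331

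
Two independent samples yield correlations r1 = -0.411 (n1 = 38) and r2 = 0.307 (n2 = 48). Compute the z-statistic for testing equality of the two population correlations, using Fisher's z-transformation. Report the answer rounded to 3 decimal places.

-3.346

z1 = atanh(-0.411) = -0.436814,  z2 = atanh(0.307) = 0.317230
SE = √(1/(n1−3) + 1/(n2−3)) = √(1/35 + 1/45) = √(0.0285714 + 0.0222222) = √0.0507936 = 0.225374
z = (z1 − z2)/SE = (-0.436814 − 0.317230) / 0.225374 = -0.754044 / 0.225374 = -3.346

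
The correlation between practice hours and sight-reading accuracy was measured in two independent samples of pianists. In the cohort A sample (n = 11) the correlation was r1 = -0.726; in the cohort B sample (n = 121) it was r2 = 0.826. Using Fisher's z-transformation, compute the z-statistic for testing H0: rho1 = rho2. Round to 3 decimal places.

Fisher z-transforms: z1 = atanh(-0.726) = -0.920217, z2 = atanh(0.826) = 1.175414; difference d = -2.095631
Var(d) = 1/8 + 1/118 = 0.1250000 + 0.0084746 = 0.1334746
z = d/√Var(d) = -2.095631 / √0.1334746 = -2.095631 / 0.365342 = -5.736

-5.736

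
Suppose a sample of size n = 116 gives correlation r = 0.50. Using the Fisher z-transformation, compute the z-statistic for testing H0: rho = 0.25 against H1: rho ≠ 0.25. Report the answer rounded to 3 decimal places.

Fisher z: atanh(0.50) = 0.549306, atanh(0.25) = 0.255413
z = (z_r − z_0)·√(n−3) = (0.549306 − 0.255413)·√113 = 0.293893 · 10.630146 = 3.124

3.124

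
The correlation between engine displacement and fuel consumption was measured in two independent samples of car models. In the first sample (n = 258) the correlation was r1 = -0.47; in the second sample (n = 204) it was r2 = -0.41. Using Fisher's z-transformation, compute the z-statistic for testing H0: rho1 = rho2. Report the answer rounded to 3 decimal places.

Fisher z-transforms: z1 = atanh(-0.47) = -0.510070, z2 = atanh(-0.41) = -0.435611; difference d = -0.074459
Var(d) = 1/255 + 1/201 = 0.0039216 + 0.0049751 = 0.0088967
z = d/√Var(d) = -0.074459 / √0.0088967 = -0.074459 / 0.094322 = -0.789

-0.789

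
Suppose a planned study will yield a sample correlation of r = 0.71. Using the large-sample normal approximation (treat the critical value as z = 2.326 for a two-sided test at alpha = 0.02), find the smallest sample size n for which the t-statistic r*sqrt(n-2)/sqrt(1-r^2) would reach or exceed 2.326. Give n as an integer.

Need r·√(n−2)/√(1−r²) ≥ 2.326
√(n−2) ≥ 2.326·√(1−0.5041) / 0.71 = 2.326·0.704202 / 0.71 = 2.3070
n−2 ≥ 5.3222  ⇒  n ≥ 7.3222
Smallest integer n = 8

8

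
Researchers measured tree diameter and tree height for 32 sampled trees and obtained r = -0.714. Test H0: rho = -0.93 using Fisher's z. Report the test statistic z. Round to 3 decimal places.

Fisher z: atanh(-0.714) = -0.895297, atanh(-0.93) = -1.658390
z = (z_r − z_0)·√(n−3) = (-0.895297 − (-1.658390))·√29 = 0.763093 · 5.385165 = 4.109

4.109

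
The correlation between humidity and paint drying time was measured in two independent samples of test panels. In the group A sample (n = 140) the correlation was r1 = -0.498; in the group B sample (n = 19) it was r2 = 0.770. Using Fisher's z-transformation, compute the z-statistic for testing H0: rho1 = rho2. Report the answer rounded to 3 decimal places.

-5.931

Fisher z-transforms: z1 = atanh(-0.498) = -0.546643, z2 = atanh(0.770) = 1.020328; difference d = -1.566971
Var(d) = 1/137 + 1/16 = 0.0072993 + 0.0625000 = 0.0697993
z = d/√Var(d) = -1.566971 / √0.0697993 = -1.566971 / 0.264196 = -5.931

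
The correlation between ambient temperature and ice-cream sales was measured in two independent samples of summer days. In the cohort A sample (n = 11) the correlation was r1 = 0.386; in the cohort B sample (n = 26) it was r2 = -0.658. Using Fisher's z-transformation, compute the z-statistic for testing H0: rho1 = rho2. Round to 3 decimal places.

2.915

z1 = atanh(0.386) = 0.407091,  z2 = atanh(-0.658) = -0.789278
SE = √(1/(n1−3) + 1/(n2−3)) = √(1/8 + 1/23) = √(0.1250000 + 0.0434783) = √0.1684783 = 0.410461
z = (z1 − z2)/SE = (0.407091 − (-0.789278)) / 0.410461 = 1.196369 / 0.410461 = 2.915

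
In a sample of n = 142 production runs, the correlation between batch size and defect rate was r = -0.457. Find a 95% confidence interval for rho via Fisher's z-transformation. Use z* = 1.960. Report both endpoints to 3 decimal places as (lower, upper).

(-0.578, -0.316)

Fisher z: z_r = atanh(r) = ½·ln((1+(-0.457))/(1−(-0.457))) = -0.493513
SE(z) = 1/√(n−3) = 1/√139 = 0.084819
95% ⇒ z* = 1.960; margin = 1.960·0.084819 = 0.166245
CI on z-scale: (-0.659758, -0.327268)
Back-transform: tanh(-0.659758) = -0.578202, tanh(-0.327268) = -0.316064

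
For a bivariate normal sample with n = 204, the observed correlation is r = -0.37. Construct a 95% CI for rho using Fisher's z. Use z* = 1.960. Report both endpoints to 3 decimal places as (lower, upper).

z_r = atanh(-0.37) = -0.388423;  SE = 1/√(n−3) = 1/√201 = 0.070535
z-limits: -0.388423 ± 1.960·0.070535 = -0.388423 ± 0.138249 = [-0.526672, -0.250174]
ρ-limits: (tanh -0.526672, tanh -0.250174) = (-0.483, -0.245)

(-0.483, -0.245)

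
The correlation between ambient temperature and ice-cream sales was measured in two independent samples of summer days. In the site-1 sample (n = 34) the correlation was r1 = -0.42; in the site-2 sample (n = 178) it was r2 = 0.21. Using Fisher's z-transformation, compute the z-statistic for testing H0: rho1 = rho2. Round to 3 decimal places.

-3.391

Fisher z-transforms: z1 = atanh(-0.42) = -0.447692, z2 = atanh(0.21) = 0.213171; difference d = -0.660863
Var(d) = 1/31 + 1/175 = 0.0322581 + 0.0057143 = 0.0379724
z = d/√Var(d) = -0.660863 / √0.0379724 = -0.660863 / 0.194865 = -3.391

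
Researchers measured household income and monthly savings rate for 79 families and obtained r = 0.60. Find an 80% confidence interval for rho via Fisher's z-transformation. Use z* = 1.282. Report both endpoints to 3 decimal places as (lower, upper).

(0.498, 0.686)

z_r = atanh(0.60) = 0.693147;  SE = 1/√(n−3) = 1/√76 = 0.114708
z-limits: 0.693147 ± 1.282·0.114708 = 0.693147 ± 0.147056 = [0.546091, 0.840203]
ρ-limits: (tanh 0.546091, tanh 0.840203) = (0.498, 0.686)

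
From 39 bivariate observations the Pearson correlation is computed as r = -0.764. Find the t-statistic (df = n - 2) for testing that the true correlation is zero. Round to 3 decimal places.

-7.203

t = r·√(n−2) / √(1−r²) with r = -0.764, n = 39
  = -0.764·√37 / √(1 − 0.583696)
  = -0.764·6.082763 / 0.645216
  = -4.647231 / 0.645216 = -7.203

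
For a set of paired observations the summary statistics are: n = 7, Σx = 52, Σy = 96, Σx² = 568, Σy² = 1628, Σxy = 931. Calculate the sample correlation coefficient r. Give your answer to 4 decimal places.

0.9158

Numerator: nΣxy − (Σx)(Σy) = 7·931 − (52)(96) = 1525
Denominator: √[(nΣx²−(Σx)²)(nΣy²−(Σy)²)]
  nΣx²−(Σx)² = 7·568 − 2704 = 1272;  nΣy²−(Σy)² = 7·1628 − 9216 = 2180
  √(1272·2180) = √2772960 = 1665.2207
r = 1525 / 1665.2207 = 0.9158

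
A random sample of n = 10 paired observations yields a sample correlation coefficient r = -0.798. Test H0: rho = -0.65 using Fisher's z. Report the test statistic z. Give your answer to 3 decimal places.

-0.841

z_r = atanh(-0.798) = -1.093081,  z_0 = atanh(-0.65) = -0.775299
SE = 1/√(n−3) = 1/√7 = 0.377964
z = (z_r − z_0)/SE = (-1.093081 − (-0.775299)) / 0.377964 = -0.317782 / 0.377964 = -0.841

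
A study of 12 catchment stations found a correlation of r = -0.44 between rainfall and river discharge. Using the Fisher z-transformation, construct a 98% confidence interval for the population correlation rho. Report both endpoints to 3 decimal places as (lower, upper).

(-0.848, 0.294)

z_r = atanh(-0.44) = -0.472231;  SE = 1/√(n−3) = 1/√9 = 0.333333
z-limits: -0.472231 ± 2.326·0.333333 = -0.472231 ± 0.775333 = [-1.247564, 0.303102]
ρ-limits: (tanh -1.247564, tanh 0.303102) = (-0.848, 0.294)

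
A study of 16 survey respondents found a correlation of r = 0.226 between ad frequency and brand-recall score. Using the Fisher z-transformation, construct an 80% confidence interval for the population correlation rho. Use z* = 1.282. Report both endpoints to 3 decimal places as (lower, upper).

(-0.125, 0.527)

Fisher z: z_r = atanh(r) = ½·ln((1+0.226)/(1−0.226)) = 0.229970
SE(z) = 1/√(n−3) = 1/√13 = 0.277350
80% ⇒ z* = 1.282; margin = 1.282·0.277350 = 0.355563
CI on z-scale: (-0.125593, 0.585533)
Back-transform: tanh(-0.125593) = -0.124937, tanh(0.585533) = 0.526675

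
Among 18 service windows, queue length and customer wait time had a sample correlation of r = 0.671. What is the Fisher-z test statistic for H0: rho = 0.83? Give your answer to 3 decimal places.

z_r = atanh(0.671) = 0.812560,  z_0 = atanh(0.83) = 1.188136
SE = 1/√(n−3) = 1/√15 = 0.258199
z = (z_r − z_0)/SE = (0.812560 − 1.188136) / 0.258199 = -0.375576 / 0.258199 = -1.455

-1.455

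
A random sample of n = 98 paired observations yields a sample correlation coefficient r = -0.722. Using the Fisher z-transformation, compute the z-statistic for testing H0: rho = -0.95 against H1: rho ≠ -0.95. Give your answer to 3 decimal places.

8.967

z_r = atanh(-0.722) = -0.911810,  z_0 = atanh(-0.95) = -1.831781
SE = 1/√(n−3) = 1/√95 = 0.102598
z = (z_r − z_0)/SE = (-0.911810 − (-1.831781)) / 0.102598 = 0.919971 / 0.102598 = 8.967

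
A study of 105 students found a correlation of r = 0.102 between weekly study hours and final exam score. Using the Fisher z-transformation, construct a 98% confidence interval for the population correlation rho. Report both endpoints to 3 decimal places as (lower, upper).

z_r = atanh(0.102) = 0.102356;  SE = 1/√(n−3) = 1/√102 = 0.099015
z-limits: 0.102356 ± 2.326·0.099015 = 0.102356 ± 0.230309 = [-0.127953, 0.332665]
ρ-limits: (tanh -0.127953, tanh 0.332665) = (-0.127, 0.321)

(-0.127, 0.321)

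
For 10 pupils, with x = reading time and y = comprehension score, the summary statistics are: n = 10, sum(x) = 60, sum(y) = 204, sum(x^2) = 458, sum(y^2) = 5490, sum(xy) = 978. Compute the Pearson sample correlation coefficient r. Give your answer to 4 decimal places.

-0.6818

Numerator: nΣxy − (Σx)(Σy) = 10·978 − (60)(204) = -2460
Denominator: √[(nΣx²−(Σx)²)(nΣy²−(Σy)²)]
  nΣx²−(Σx)² = 10·458 − 3600 = 980;  nΣy²−(Σy)² = 10·5490 − 41616 = 13284
  √(980·13284) = √13018320 = 3608.0909
r = -2460 / 3608.0909 = -0.6818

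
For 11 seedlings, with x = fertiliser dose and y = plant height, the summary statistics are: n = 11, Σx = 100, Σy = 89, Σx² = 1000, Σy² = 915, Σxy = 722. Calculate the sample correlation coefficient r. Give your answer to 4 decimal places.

S_xy = nΣxy − ΣxΣy = 11·722 − 100·89 = 7942 − 8900 = -958
S_xx = nΣx² − (Σx)² = 11·1000 − 100² = 11000 − 10000 = 1000
S_yy = nΣy² − (Σy)² = 11·915 − 89² = 10065 − 7921 = 2144
r = S_xy / √(S_xx·S_yy) = -958 / √(1000·2144) = -958 / √2144000 = -958 / 1464.2404 = -0.6543

-0.6543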